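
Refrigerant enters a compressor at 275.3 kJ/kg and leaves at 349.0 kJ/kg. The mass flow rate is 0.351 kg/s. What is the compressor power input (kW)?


dh = 349.0 - 275.3 = 73.7 kJ/kg
W = m_dot * dh = 0.351 * 73.7 = 25.87 kW

25.87


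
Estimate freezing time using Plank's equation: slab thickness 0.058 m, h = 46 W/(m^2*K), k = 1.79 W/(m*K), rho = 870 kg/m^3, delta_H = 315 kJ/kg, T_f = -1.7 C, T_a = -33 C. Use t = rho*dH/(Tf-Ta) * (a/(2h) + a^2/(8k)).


dT = -1.7 - (-33) = 31.3 K
term1 = a/(2h) = 0.058/(2*46) = 0.0006304347826
term2 = a^2/(8k) = 0.058^2/(8*1.79) = 0.0002349162011
t = rho*dH*1000/dT * (term1 + term2)
t = 870*315*1000/31.3 * (0.0006304347826 + 0.0002349162011)
t = 7577 s

7577


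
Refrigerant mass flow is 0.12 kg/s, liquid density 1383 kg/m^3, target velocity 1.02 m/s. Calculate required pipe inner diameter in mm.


A = m_dot / (rho * v) = 0.12 / (1383 * 1.02) = 0.00008506656459 m^2
d = sqrt(4*A/pi) * 1000
d = 10.4 mm

10.4


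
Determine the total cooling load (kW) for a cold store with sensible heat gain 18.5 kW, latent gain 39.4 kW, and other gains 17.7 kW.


Q_total = Q_s + Q_l + Q_misc
Q_total = 18.5 + 39.4 + 17.7
Q_total = 75.6 kW

75.6


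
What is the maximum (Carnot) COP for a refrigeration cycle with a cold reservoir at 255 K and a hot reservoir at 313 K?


dT = 313 - 255 = 58 K
COP_carnot = T_cold / dT = 255 / 58
COP_carnot = 4.397

4.397


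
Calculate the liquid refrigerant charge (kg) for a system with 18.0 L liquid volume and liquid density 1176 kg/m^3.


Charge = V * rho / 1000
Charge = 18.0 * 1176 / 1000
Charge = 21.17 kg

21.17


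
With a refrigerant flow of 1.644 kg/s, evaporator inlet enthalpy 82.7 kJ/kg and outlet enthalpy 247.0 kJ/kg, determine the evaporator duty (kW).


dh = 247.0 - 82.7 = 164.3 kJ/kg
Q_evap = m_dot * dh = 1.644 * 164.3
Q_evap = 270.11 kW

270.11


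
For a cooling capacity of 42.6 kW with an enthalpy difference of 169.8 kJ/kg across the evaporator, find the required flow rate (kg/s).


m_dot = Q / dh
m_dot = 42.6 / 169.8
m_dot = 0.2509 kg/s

0.2509


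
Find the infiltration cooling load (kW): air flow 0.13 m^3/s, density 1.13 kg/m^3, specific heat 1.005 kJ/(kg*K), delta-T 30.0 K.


Q = V_dot * rho * cp * dT
Q = 0.13 * 1.13 * 1.005 * 30.0
Q = 4.429 kW

4.429


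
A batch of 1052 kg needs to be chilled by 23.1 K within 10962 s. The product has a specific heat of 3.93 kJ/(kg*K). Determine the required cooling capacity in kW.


Q = m * cp * dT / t
Q = 1052 * 3.93 * 23.1 / 10962
Q = 8.712 kW

8.712


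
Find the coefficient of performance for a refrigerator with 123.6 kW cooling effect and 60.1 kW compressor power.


COP = Q_evap / W
COP = 123.6 / 60.1
COP = 2.057

2.057


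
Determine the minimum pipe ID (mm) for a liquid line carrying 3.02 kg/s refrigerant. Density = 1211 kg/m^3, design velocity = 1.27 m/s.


A = m_dot / (rho * v) = 3.02 / (1211 * 1.27) = 0.001963627379 m^2
d = sqrt(4*A/pi) * 1000
d = 50.0 mm

50.0


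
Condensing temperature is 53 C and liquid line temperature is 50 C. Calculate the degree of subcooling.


Subcooling = T_cond - T_liquid
Subcooling = 53 - 50
Subcooling = 3 K

3


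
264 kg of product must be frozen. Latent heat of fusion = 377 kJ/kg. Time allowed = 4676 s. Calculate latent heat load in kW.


Q_lat = m * h_fg / t
Q_lat = 264 * 377 / 4676
Q_lat = 21.28 kW

21.28


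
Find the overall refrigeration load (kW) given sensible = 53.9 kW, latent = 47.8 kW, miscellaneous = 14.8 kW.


Q_total = Q_s + Q_l + Q_misc
Q_total = 53.9 + 47.8 + 14.8
Q_total = 116.5 kW

116.5


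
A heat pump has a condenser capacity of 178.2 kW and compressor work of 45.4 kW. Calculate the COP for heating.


COP_hp = Q_cond / W
COP_hp = 178.2 / 45.4
COP_hp = 3.925

3.925


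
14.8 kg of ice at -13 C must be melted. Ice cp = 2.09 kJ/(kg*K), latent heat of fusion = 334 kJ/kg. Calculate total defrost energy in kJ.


Sensible heat = cp * dT = 2.09 * 13 = 27.17 kJ/kg
Total per kg = 27.17 + 334 = 361.17 kJ/kg
Q = m * total = 14.8 * 361.17
Q = 5345.3 kJ

5345.3


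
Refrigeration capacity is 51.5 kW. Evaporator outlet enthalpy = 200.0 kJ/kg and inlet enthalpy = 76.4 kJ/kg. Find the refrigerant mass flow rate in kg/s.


dh = 200.0 - 76.4 = 123.6 kJ/kg
m_dot = Q / dh = 51.5 / 123.6 = 0.4167 kg/s

0.4167


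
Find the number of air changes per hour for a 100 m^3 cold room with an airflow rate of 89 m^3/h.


ACH = flow / volume
ACH = 89 / 100
ACH = 0.89

0.89


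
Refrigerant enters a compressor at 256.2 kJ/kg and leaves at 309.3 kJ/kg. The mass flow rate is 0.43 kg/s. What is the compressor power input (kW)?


dh = 309.3 - 256.2 = 53.1 kJ/kg
W = m_dot * dh = 0.43 * 53.1 = 22.83 kW

22.83


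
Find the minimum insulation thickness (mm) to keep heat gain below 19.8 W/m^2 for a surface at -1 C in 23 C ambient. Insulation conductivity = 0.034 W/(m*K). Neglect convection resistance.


dT = 23 - (-1) = 24 K
thickness = k * dT / q_max * 1000
thickness = 0.034 * 24 / 19.8 * 1000
thickness = 41.2 mm

41.2


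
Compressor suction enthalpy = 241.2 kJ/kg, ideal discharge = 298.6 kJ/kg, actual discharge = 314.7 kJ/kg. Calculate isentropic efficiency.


dh_ideal = 298.6 - 241.2 = 57.4 kJ/kg
dh_actual = 314.7 - 241.2 = 73.5 kJ/kg
eta_s = dh_ideal / dh_actual = 57.4 / 73.5
eta_s = 0.781

0.781


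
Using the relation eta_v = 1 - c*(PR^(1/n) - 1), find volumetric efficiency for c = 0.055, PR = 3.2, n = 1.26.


PR^(1/n) = 3.2^(1/1.26) = 2.51717078
eta_v = 1 - 0.055 * (2.51717078 - 1)
eta_v = 0.9166

0.9166


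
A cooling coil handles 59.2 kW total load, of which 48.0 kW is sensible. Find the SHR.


SHR = Q_sensible / Q_total
SHR = 48.0 / 59.2
SHR = 0.811

0.811


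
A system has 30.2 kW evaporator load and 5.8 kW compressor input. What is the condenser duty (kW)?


Q_cond = Q_evap + W
Q_cond = 30.2 + 5.8
Q_cond = 36.0 kW

36.0


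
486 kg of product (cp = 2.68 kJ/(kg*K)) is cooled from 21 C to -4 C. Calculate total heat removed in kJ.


dT = 21 - (-4) = 25 K
Q = m * cp * dT = 486 * 2.68 * 25
Q = 32562 kJ

32562


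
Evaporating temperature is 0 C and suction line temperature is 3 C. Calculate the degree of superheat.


Superheat = T_suction - T_evap
Superheat = 3 - (0)
Superheat = 3 K

3


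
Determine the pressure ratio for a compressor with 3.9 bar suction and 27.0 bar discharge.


PR = P_high / P_low
PR = 27.0 / 3.9
PR = 6.923

6.923


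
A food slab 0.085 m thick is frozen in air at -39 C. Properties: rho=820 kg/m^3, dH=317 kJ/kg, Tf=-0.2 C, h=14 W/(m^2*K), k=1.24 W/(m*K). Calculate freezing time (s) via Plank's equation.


dT = -0.2 - (-39) = 38.8 K
term1 = a/(2h) = 0.085/(2*14) = 0.003035714286
term2 = a^2/(8k) = 0.085^2/(8*1.24) = 0.0007283266129
t = rho*dH*1000/dT * (term1 + term2)
t = 820*317*1000/38.8 * (0.003035714286 + 0.0007283266129)
t = 25217 s

25217


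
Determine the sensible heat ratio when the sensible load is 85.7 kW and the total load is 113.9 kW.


SHR = Q_sensible / Q_total
SHR = 85.7 / 113.9
SHR = 0.752

0.752


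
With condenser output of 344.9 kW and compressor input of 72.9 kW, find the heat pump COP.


COP_hp = Q_cond / W
COP_hp = 344.9 / 72.9
COP_hp = 4.731

4.731


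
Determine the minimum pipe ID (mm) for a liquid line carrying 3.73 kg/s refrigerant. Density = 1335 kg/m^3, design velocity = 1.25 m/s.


A = m_dot / (rho * v) = 3.73 / (1335 * 1.25) = 0.002235205993 m^2
d = sqrt(4*A/pi) * 1000
d = 53.3 mm

53.3


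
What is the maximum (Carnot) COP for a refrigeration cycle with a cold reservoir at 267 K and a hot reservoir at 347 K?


dT = 347 - 267 = 80 K
COP_carnot = T_cold / dT = 267 / 80
COP_carnot = 3.338

3.338


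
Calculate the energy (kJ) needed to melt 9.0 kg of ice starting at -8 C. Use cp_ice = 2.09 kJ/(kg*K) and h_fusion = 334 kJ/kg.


Sensible heat = cp * dT = 2.09 * 8 = 16.72 kJ/kg
Total per kg = 16.72 + 334 = 350.72 kJ/kg
Q = m * total = 9.0 * 350.72
Q = 3156.5 kJ

3156.5


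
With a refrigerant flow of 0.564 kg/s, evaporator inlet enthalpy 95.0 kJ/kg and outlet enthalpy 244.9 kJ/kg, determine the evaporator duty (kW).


dh = 244.9 - 95.0 = 149.9 kJ/kg
Q_evap = m_dot * dh = 0.564 * 149.9
Q_evap = 84.54 kW

84.54


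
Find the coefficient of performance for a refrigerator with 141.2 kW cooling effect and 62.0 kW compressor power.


COP = Q_evap / W
COP = 141.2 / 62.0
COP = 2.277

2.277


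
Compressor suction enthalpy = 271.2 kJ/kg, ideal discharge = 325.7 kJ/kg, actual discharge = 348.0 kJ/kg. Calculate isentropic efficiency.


dh_ideal = 325.7 - 271.2 = 54.5 kJ/kg
dh_actual = 348.0 - 271.2 = 76.8 kJ/kg
eta_s = dh_ideal / dh_actual = 54.5 / 76.8
eta_s = 0.7096

0.7096


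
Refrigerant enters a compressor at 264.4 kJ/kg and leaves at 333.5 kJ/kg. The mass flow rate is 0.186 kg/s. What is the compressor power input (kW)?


dh = 333.5 - 264.4 = 69.1 kJ/kg
W = m_dot * dh = 0.186 * 69.1 = 12.85 kW

12.85


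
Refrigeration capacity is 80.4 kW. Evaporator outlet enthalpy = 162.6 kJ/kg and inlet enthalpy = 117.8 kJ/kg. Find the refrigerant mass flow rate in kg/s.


dh = 162.6 - 117.8 = 44.8 kJ/kg
m_dot = Q / dh = 80.4 / 44.8 = 1.7946 kg/s

1.7946


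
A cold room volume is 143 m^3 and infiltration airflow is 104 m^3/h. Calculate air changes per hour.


ACH = flow / volume
ACH = 104 / 143
ACH = 0.727

0.727


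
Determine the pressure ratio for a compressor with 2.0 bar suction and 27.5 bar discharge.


PR = P_high / P_low
PR = 27.5 / 2.0
PR = 13.75

13.75


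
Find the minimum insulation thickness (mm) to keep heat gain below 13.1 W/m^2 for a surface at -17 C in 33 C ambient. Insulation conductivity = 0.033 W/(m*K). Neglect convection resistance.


dT = 33 - (-17) = 50 K
thickness = k * dT / q_max * 1000
thickness = 0.033 * 50 / 13.1 * 1000
thickness = 126.0 mm

126.0


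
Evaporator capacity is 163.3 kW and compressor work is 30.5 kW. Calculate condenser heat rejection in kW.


Q_cond = Q_evap + W
Q_cond = 163.3 + 30.5
Q_cond = 193.8 kW

193.8


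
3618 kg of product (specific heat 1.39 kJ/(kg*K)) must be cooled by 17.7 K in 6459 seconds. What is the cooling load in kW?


Q = m * cp * dT / t
Q = 3618 * 1.39 * 17.7 / 6459
Q = 13.781 kW

13.781


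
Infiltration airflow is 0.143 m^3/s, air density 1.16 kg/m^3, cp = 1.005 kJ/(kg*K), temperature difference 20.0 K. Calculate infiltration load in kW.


Q = V_dot * rho * cp * dT
Q = 0.143 * 1.16 * 1.005 * 20.0
Q = 3.334 kW

3.334


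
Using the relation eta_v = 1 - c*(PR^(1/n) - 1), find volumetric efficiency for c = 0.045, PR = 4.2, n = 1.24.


PR^(1/n) = 4.2^(1/1.24) = 3.18141552
eta_v = 1 - 0.045 * (3.18141552 - 1)
eta_v = 0.9018

0.9018


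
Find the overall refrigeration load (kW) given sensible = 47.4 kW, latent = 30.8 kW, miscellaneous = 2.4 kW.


Q_total = Q_s + Q_l + Q_misc
Q_total = 47.4 + 30.8 + 2.4
Q_total = 80.6 kW

80.6


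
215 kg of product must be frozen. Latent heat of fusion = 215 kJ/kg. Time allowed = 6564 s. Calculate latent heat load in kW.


Q_lat = m * h_fg / t
Q_lat = 215 * 215 / 6564
Q_lat = 7.04 kW

7.04


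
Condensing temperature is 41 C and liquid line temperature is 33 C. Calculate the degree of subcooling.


Subcooling = T_cond - T_liquid
Subcooling = 41 - 33
Subcooling = 8 K

8


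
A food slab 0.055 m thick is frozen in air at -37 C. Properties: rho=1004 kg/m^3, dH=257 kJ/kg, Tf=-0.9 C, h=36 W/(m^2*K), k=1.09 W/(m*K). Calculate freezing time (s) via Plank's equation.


dT = -0.9 - (-37) = 36.1 K
term1 = a/(2h) = 0.055/(2*36) = 0.0007638888889
term2 = a^2/(8k) = 0.055^2/(8*1.09) = 0.0003469036697
t = rho*dH*1000/dT * (term1 + term2)
t = 1004*257*1000/36.1 * (0.0007638888889 + 0.0003469036697)
t = 7939 s

7939


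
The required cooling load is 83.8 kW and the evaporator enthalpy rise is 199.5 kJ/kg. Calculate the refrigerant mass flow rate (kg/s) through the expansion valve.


m_dot = Q / dh
m_dot = 83.8 / 199.5
m_dot = 0.4201 kg/s

0.4201


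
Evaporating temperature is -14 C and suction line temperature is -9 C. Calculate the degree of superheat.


Superheat = T_suction - T_evap
Superheat = -9 - (-14)
Superheat = 5 K

5


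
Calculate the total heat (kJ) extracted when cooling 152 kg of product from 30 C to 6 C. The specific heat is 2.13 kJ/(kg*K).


dT = 30 - (6) = 24 K
Q = m * cp * dT = 152 * 2.13 * 24
Q = 7770 kJ

7770


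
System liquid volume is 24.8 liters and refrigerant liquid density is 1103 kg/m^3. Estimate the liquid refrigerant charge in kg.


Charge = V * rho / 1000
Charge = 24.8 * 1103 / 1000
Charge = 27.35 kg

27.35


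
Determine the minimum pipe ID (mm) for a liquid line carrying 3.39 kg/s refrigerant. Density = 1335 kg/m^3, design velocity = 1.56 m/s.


A = m_dot / (rho * v) = 3.39 / (1335 * 1.56) = 0.001627772976 m^2
d = sqrt(4*A/pi) * 1000
d = 45.5 mm

45.5


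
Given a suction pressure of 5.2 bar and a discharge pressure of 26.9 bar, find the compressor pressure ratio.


PR = P_high / P_low
PR = 26.9 / 5.2
PR = 5.173

5.173


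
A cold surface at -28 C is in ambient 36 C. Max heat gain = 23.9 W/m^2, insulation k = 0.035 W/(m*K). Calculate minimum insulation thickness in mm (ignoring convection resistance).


dT = 36 - (-28) = 64 K
thickness = k * dT / q_max * 1000
thickness = 0.035 * 64 / 23.9 * 1000
thickness = 93.7 mm

93.7


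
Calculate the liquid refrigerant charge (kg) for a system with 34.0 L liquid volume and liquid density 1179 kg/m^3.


Charge = V * rho / 1000
Charge = 34.0 * 1179 / 1000
Charge = 40.09 kg

40.09


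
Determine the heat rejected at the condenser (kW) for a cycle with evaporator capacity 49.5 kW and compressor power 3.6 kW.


Q_cond = Q_evap + W
Q_cond = 49.5 + 3.6
Q_cond = 53.1 kW

53.1


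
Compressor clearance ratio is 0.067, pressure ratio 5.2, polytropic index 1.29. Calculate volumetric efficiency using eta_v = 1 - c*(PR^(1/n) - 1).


PR^(1/n) = 5.2^(1/1.29) = 3.58956111
eta_v = 1 - 0.067 * (3.58956111 - 1)
eta_v = 0.8265

0.8265


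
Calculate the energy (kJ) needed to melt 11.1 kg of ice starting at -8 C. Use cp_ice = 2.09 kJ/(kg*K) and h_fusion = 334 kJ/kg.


Sensible heat = cp * dT = 2.09 * 8 = 16.72 kJ/kg
Total per kg = 16.72 + 334 = 350.72 kJ/kg
Q = m * total = 11.1 * 350.72
Q = 3893.0 kJ

3893.0


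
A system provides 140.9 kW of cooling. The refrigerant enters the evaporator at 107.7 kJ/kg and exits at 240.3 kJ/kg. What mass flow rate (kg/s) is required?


dh = 240.3 - 107.7 = 132.6 kJ/kg
m_dot = Q / dh = 140.9 / 132.6 = 1.0626 kg/s

1.0626


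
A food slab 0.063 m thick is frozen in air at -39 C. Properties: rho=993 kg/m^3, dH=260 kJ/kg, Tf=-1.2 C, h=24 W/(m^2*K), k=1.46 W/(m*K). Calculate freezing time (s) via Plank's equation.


dT = -1.2 - (-39) = 37.8 K
term1 = a/(2h) = 0.063/(2*24) = 0.0013125
term2 = a^2/(8k) = 0.063^2/(8*1.46) = 0.0003398116438
t = rho*dH*1000/dT * (term1 + term2)
t = 993*260*1000/37.8 * (0.0013125 + 0.0003398116438)
t = 11286 s

11286


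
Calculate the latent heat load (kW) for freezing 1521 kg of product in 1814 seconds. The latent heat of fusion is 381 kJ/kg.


Q_lat = m * h_fg / t
Q_lat = 1521 * 381 / 1814
Q_lat = 319.46 kW

319.46


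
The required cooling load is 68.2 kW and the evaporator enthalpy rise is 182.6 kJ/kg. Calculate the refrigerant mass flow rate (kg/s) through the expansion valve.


m_dot = Q / dh
m_dot = 68.2 / 182.6
m_dot = 0.3735 kg/s

0.3735


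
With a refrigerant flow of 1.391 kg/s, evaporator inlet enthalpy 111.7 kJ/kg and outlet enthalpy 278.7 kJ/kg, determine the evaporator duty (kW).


dh = 278.7 - 111.7 = 167.0 kJ/kg
Q_evap = m_dot * dh = 1.391 * 167.0
Q_evap = 232.3 kW

232.3


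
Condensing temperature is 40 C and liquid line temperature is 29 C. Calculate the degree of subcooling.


Subcooling = T_cond - T_liquid
Subcooling = 40 - 29
Subcooling = 11 K

11


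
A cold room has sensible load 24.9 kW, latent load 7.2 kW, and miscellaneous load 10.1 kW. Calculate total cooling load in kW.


Q_total = Q_s + Q_l + Q_misc
Q_total = 24.9 + 7.2 + 10.1
Q_total = 42.2 kW

42.2


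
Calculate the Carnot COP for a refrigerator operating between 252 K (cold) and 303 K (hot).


dT = 303 - 252 = 51 K
COP_carnot = T_cold / dT = 252 / 51
COP_carnot = 4.941

4.941


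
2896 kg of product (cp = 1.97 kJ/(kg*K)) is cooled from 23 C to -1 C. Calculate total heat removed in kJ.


dT = 23 - (-1) = 24 K
Q = m * cp * dT = 2896 * 1.97 * 24
Q = 136923 kJ

136923


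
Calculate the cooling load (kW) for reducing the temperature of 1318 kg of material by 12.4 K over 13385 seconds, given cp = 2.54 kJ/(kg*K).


Q = m * cp * dT / t
Q = 1318 * 2.54 * 12.4 / 13385
Q = 3.101 kW

3.101


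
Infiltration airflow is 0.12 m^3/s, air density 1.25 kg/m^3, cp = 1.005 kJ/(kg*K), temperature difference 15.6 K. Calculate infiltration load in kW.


Q = V_dot * rho * cp * dT
Q = 0.12 * 1.25 * 1.005 * 15.6
Q = 2.352 kW

2.352


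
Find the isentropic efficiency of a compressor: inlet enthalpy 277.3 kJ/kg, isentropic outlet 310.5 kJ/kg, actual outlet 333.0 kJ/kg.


dh_ideal = 310.5 - 277.3 = 33.2 kJ/kg
dh_actual = 333.0 - 277.3 = 55.7 kJ/kg
eta_s = dh_ideal / dh_actual = 33.2 / 55.7
eta_s = 0.5961

0.5961


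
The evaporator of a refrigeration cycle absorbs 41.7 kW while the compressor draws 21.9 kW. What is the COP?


COP = Q_evap / W
COP = 41.7 / 21.9
COP = 1.904

1.904


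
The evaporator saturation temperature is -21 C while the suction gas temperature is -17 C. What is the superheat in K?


Superheat = T_suction - T_evap
Superheat = -17 - (-21)
Superheat = 4 K

4


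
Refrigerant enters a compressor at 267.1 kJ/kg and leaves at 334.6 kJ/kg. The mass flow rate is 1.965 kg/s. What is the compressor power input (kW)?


dh = 334.6 - 267.1 = 67.5 kJ/kg
W = m_dot * dh = 1.965 * 67.5 = 132.64 kW

132.64


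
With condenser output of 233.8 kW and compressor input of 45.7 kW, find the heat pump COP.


COP_hp = Q_cond / W
COP_hp = 233.8 / 45.7
COP_hp = 5.116

5.116


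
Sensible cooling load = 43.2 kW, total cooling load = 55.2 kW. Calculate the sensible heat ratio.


SHR = Q_sensible / Q_total
SHR = 43.2 / 55.2
SHR = 0.783

0.783


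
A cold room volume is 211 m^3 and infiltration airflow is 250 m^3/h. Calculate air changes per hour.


ACH = flow / volume
ACH = 250 / 211
ACH = 1.185

1.185


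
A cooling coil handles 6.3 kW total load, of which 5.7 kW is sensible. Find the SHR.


SHR = Q_sensible / Q_total
SHR = 5.7 / 6.3
SHR = 0.905

0.905


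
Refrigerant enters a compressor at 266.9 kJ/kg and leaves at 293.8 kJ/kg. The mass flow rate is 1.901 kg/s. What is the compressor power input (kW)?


dh = 293.8 - 266.9 = 26.9 kJ/kg
W = m_dot * dh = 1.901 * 26.9 = 51.14 kW

51.14


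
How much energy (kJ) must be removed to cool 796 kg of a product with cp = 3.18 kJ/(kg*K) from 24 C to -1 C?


dT = 24 - (-1) = 25 K
Q = m * cp * dT = 796 * 3.18 * 25
Q = 63282 kJ

63282


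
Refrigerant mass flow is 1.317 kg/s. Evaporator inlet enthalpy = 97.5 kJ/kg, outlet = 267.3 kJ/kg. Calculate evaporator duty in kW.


dh = 267.3 - 97.5 = 169.8 kJ/kg
Q_evap = m_dot * dh = 1.317 * 169.8
Q_evap = 223.63 kW

223.63


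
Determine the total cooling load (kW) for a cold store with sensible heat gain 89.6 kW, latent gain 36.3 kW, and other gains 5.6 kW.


Q_total = Q_s + Q_l + Q_misc
Q_total = 89.6 + 36.3 + 5.6
Q_total = 131.5 kW

131.5


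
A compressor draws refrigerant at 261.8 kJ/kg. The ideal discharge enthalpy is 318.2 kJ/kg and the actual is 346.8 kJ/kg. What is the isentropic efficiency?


dh_ideal = 318.2 - 261.8 = 56.4 kJ/kg
dh_actual = 346.8 - 261.8 = 85.0 kJ/kg
eta_s = dh_ideal / dh_actual = 56.4 / 85.0
eta_s = 0.6635

0.6635


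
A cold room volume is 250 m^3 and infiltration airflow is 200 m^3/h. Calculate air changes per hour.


ACH = flow / volume
ACH = 200 / 250
ACH = 0.8

0.8


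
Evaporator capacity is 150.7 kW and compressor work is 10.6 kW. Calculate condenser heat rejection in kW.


Q_cond = Q_evap + W
Q_cond = 150.7 + 10.6
Q_cond = 161.3 kW

161.3


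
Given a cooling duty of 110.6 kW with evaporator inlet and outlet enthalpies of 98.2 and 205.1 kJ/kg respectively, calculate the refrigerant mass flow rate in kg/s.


dh = 205.1 - 98.2 = 106.9 kJ/kg
m_dot = Q / dh = 110.6 / 106.9 = 1.0346 kg/s

1.0346


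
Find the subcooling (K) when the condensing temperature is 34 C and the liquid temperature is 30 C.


Subcooling = T_cond - T_liquid
Subcooling = 34 - 30
Subcooling = 4 K

4


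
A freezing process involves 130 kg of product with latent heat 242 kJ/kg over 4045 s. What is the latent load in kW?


Q_lat = m * h_fg / t
Q_lat = 130 * 242 / 4045
Q_lat = 7.78 kW

7.78


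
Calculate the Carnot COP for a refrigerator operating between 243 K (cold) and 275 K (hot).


dT = 275 - 243 = 32 K
COP_carnot = T_cold / dT = 243 / 32
COP_carnot = 7.594

7.594


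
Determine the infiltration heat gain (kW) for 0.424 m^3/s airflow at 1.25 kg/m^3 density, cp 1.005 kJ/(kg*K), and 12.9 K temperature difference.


Q = V_dot * rho * cp * dT
Q = 0.424 * 1.25 * 1.005 * 12.9
Q = 6.871 kW

6.871


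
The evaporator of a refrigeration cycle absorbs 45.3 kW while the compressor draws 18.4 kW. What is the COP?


COP = Q_evap / W
COP = 45.3 / 18.4
COP = 2.462

2.462


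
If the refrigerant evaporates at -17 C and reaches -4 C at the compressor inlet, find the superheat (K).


Superheat = T_suction - T_evap
Superheat = -4 - (-17)
Superheat = 13 K

13


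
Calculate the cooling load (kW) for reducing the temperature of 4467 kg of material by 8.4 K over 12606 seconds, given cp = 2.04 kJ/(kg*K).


Q = m * cp * dT / t
Q = 4467 * 2.04 * 8.4 / 12606
Q = 6.072 kW

6.072


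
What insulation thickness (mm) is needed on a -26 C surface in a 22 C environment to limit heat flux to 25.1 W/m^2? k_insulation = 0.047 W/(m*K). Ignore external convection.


dT = 22 - (-26) = 48 K
thickness = k * dT / q_max * 1000
thickness = 0.047 * 48 / 25.1 * 1000
thickness = 89.9 mm

89.9


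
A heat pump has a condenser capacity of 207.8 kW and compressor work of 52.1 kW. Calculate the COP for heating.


COP_hp = Q_cond / W
COP_hp = 207.8 / 52.1
COP_hp = 3.988

3.988


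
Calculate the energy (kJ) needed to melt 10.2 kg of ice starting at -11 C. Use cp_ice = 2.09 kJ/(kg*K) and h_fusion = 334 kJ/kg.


Sensible heat = cp * dT = 2.09 * 11 = 22.99 kJ/kg
Total per kg = 22.99 + 334 = 356.99 kJ/kg
Q = m * total = 10.2 * 356.99
Q = 3641.3 kJ

3641.3


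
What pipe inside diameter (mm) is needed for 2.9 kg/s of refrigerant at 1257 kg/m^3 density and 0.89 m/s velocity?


A = m_dot / (rho * v) = 2.9 / (1257 * 0.89) = 0.002592225112 m^2
d = sqrt(4*A/pi) * 1000
d = 57.5 mm

57.5


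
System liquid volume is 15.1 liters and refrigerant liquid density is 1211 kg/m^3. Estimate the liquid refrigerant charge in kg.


Charge = V * rho / 1000
Charge = 15.1 * 1211 / 1000
Charge = 18.29 kg

18.29


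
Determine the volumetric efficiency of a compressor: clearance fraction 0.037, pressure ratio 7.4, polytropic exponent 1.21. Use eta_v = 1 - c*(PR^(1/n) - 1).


PR^(1/n) = 7.4^(1/1.21) = 5.22845437
eta_v = 1 - 0.037 * (5.22845437 - 1)
eta_v = 0.8435

0.8435


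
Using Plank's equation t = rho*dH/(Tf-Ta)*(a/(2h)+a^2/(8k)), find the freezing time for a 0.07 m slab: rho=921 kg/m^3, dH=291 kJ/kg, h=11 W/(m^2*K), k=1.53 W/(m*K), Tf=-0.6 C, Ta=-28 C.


dT = -0.6 - (-28) = 27.4 K
term1 = a/(2h) = 0.07/(2*11) = 0.003181818182
term2 = a^2/(8k) = 0.07^2/(8*1.53) = 0.0004003267974
t = rho*dH*1000/dT * (term1 + term2)
t = 921*291*1000/27.4 * (0.003181818182 + 0.0004003267974)
t = 35038 s

35038


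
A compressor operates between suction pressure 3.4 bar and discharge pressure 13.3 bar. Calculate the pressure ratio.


PR = P_high / P_low
PR = 13.3 / 3.4
PR = 3.912

3.912


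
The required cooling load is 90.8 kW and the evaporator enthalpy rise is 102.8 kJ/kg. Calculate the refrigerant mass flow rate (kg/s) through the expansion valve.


m_dot = Q / dh
m_dot = 90.8 / 102.8
m_dot = 0.8833 kg/s

0.8833


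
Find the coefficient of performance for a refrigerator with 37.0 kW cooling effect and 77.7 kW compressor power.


COP = Q_evap / W
COP = 37.0 / 77.7
COP = 0.476

0.476


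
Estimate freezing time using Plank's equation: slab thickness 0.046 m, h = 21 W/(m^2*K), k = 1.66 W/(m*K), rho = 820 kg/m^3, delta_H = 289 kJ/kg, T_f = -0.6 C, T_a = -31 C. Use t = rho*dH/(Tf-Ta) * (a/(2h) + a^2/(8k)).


dT = -0.6 - (-31) = 30.4 K
term1 = a/(2h) = 0.046/(2*21) = 0.001095238095
term2 = a^2/(8k) = 0.046^2/(8*1.66) = 0.0001593373494
t = rho*dH*1000/dT * (term1 + term2)
t = 820*289*1000/30.4 * (0.001095238095 + 0.0001593373494)
t = 9780 s

9780


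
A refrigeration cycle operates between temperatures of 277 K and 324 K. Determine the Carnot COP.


dT = 324 - 277 = 47 K
COP_carnot = T_cold / dT = 277 / 47
COP_carnot = 5.894

5.894


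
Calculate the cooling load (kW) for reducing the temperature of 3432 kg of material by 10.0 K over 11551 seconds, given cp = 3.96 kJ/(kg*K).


Q = m * cp * dT / t
Q = 3432 * 3.96 * 10.0 / 11551
Q = 11.766 kW

11.766


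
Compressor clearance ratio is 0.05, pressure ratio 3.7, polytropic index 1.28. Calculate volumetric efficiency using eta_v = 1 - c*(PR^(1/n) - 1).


PR^(1/n) = 3.7^(1/1.28) = 2.7791219
eta_v = 1 - 0.05 * (2.7791219 - 1)
eta_v = 0.911

0.911


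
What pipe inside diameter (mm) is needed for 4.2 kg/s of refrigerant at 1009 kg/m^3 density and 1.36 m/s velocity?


A = m_dot / (rho * v) = 4.2 / (1009 * 1.36) = 0.003060689092 m^2
d = sqrt(4*A/pi) * 1000
d = 62.4 mm

62.4


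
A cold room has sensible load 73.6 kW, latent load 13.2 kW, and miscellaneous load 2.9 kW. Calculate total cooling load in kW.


Q_total = Q_s + Q_l + Q_misc
Q_total = 73.6 + 13.2 + 2.9
Q_total = 89.7 kW

89.7


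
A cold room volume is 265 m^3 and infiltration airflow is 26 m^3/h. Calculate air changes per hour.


ACH = flow / volume
ACH = 26 / 265
ACH = 0.098

0.098


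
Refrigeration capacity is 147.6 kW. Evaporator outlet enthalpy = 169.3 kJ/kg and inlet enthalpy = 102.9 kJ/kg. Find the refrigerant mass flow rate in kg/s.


dh = 169.3 - 102.9 = 66.4 kJ/kg
m_dot = Q / dh = 147.6 / 66.4 = 2.2229 kg/s

2.2229


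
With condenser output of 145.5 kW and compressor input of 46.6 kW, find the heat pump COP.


COP_hp = Q_cond / W
COP_hp = 145.5 / 46.6
COP_hp = 3.122

3.122


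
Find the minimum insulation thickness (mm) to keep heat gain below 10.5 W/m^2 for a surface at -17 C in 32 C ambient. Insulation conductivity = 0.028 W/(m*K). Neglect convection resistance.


dT = 32 - (-17) = 49 K
thickness = k * dT / q_max * 1000
thickness = 0.028 * 49 / 10.5 * 1000
thickness = 130.7 mm

130.7


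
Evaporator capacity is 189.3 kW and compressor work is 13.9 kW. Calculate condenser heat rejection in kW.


Q_cond = Q_evap + W
Q_cond = 189.3 + 13.9
Q_cond = 203.2 kW

203.2


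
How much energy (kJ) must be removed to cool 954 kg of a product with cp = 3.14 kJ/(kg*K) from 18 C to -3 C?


dT = 18 - (-3) = 21 K
Q = m * cp * dT = 954 * 3.14 * 21
Q = 62907 kJ

62907


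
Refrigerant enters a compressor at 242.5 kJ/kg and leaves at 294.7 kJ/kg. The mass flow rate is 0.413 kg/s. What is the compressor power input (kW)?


dh = 294.7 - 242.5 = 52.2 kJ/kg
W = m_dot * dh = 0.413 * 52.2 = 21.56 kW

21.56


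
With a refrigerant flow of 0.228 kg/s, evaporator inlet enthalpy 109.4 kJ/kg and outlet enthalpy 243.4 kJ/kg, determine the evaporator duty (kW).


dh = 243.4 - 109.4 = 134.0 kJ/kg
Q_evap = m_dot * dh = 0.228 * 134.0
Q_evap = 30.55 kW

30.55


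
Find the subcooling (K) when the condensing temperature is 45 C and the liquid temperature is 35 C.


Subcooling = T_cond - T_liquid
Subcooling = 45 - 35
Subcooling = 10 K

10


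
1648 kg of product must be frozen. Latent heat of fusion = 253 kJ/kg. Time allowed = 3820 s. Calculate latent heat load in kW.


Q_lat = m * h_fg / t
Q_lat = 1648 * 253 / 3820
Q_lat = 109.15 kW

109.15


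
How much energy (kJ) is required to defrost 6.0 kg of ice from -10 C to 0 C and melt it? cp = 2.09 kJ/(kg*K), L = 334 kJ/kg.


Sensible heat = cp * dT = 2.09 * 10 = 20.9 kJ/kg
Total per kg = 20.9 + 334 = 354.9 kJ/kg
Q = m * total = 6.0 * 354.9
Q = 2129.4 kJ

2129.4


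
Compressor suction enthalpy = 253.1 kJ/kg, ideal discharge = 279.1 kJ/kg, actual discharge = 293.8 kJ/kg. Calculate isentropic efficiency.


dh_ideal = 279.1 - 253.1 = 26.0 kJ/kg
dh_actual = 293.8 - 253.1 = 40.7 kJ/kg
eta_s = dh_ideal / dh_actual = 26.0 / 40.7
eta_s = 0.6388

0.6388


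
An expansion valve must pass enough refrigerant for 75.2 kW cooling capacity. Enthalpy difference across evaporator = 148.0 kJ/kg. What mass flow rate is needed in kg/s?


m_dot = Q / dh
m_dot = 75.2 / 148.0
m_dot = 0.5081 kg/s

0.5081


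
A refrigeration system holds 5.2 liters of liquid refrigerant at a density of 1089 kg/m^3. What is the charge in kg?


Charge = V * rho / 1000
Charge = 5.2 * 1089 / 1000
Charge = 5.66 kg

5.66


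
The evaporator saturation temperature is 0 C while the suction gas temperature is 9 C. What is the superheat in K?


Superheat = T_suction - T_evap
Superheat = 9 - (0)
Superheat = 9 K

9


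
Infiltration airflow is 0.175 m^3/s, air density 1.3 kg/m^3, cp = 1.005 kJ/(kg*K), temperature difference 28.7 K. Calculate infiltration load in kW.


Q = V_dot * rho * cp * dT
Q = 0.175 * 1.3 * 1.005 * 28.7
Q = 6.562 kW

6.562


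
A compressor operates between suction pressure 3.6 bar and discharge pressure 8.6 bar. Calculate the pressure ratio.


PR = P_high / P_low
PR = 8.6 / 3.6
PR = 2.389

2.389


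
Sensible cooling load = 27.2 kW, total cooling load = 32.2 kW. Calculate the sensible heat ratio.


SHR = Q_sensible / Q_total
SHR = 27.2 / 32.2
SHR = 0.845

0.845


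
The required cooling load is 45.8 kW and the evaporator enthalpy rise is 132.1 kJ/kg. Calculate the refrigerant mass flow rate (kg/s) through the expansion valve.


m_dot = Q / dh
m_dot = 45.8 / 132.1
m_dot = 0.3467 kg/s

0.3467


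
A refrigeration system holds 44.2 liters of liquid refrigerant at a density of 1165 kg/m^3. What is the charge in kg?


Charge = V * rho / 1000
Charge = 44.2 * 1165 / 1000
Charge = 51.49 kg

51.49


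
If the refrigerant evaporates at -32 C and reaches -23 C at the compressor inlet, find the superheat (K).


Superheat = T_suction - T_evap
Superheat = -23 - (-32)
Superheat = 9 K

9


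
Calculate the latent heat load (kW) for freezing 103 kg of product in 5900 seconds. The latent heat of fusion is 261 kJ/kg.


Q_lat = m * h_fg / t
Q_lat = 103 * 261 / 5900
Q_lat = 4.56 kW

4.56


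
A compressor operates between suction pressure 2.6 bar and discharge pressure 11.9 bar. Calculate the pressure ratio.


PR = P_high / P_low
PR = 11.9 / 2.6
PR = 4.577

4.577


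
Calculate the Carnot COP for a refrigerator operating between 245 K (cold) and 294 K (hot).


dT = 294 - 245 = 49 K
COP_carnot = T_cold / dT = 245 / 49
COP_carnot = 5.0

5.0


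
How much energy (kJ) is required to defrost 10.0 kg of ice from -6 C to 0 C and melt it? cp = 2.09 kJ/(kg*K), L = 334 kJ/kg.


Sensible heat = cp * dT = 2.09 * 6 = 12.54 kJ/kg
Total per kg = 12.54 + 334 = 346.54 kJ/kg
Q = m * total = 10.0 * 346.54
Q = 3465.4 kJ

3465.4


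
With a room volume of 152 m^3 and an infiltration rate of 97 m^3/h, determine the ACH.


ACH = flow / volume
ACH = 97 / 152
ACH = 0.638

0.638


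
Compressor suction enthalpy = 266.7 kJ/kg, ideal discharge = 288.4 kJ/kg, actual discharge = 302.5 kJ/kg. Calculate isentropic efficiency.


dh_ideal = 288.4 - 266.7 = 21.7 kJ/kg
dh_actual = 302.5 - 266.7 = 35.8 kJ/kg
eta_s = dh_ideal / dh_actual = 21.7 / 35.8
eta_s = 0.6061

0.6061


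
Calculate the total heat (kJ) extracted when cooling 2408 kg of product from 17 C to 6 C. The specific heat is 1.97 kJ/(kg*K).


dT = 17 - (6) = 11 K
Q = m * cp * dT = 2408 * 1.97 * 11
Q = 52181 kJ

52181


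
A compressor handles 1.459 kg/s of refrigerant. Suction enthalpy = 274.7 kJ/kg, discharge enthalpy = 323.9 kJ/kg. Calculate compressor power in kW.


dh = 323.9 - 274.7 = 49.2 kJ/kg
W = m_dot * dh = 1.459 * 49.2 = 71.78 kW

71.78


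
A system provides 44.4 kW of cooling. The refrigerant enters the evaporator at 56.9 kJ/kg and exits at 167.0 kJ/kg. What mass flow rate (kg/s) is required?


dh = 167.0 - 56.9 = 110.1 kJ/kg
m_dot = Q / dh = 44.4 / 110.1 = 0.4033 kg/s

0.4033


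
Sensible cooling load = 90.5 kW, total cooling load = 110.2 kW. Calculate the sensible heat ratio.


SHR = Q_sensible / Q_total
SHR = 90.5 / 110.2
SHR = 0.821

0.821


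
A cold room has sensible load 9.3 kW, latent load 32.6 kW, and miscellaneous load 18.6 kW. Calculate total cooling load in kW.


Q_total = Q_s + Q_l + Q_misc
Q_total = 9.3 + 32.6 + 18.6
Q_total = 60.5 kW

60.5


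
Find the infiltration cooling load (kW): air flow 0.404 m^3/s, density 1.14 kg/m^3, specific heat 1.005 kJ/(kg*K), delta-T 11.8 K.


Q = V_dot * rho * cp * dT
Q = 0.404 * 1.14 * 1.005 * 11.8
Q = 5.462 kW

5.462


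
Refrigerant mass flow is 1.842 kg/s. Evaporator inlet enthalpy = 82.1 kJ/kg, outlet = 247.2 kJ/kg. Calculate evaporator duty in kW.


dh = 247.2 - 82.1 = 165.1 kJ/kg
Q_evap = m_dot * dh = 1.842 * 165.1
Q_evap = 304.11 kW

304.11


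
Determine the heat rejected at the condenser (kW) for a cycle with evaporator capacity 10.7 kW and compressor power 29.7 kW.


Q_cond = Q_evap + W
Q_cond = 10.7 + 29.7
Q_cond = 40.4 kW

40.4


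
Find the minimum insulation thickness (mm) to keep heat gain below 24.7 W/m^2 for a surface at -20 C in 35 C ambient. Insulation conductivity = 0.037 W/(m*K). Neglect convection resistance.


dT = 35 - (-20) = 55 K
thickness = k * dT / q_max * 1000
thickness = 0.037 * 55 / 24.7 * 1000
thickness = 82.4 mm

82.4


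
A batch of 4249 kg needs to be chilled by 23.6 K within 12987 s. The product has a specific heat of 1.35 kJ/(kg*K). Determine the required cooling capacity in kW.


Q = m * cp * dT / t
Q = 4249 * 1.35 * 23.6 / 12987
Q = 10.424 kW

10.424


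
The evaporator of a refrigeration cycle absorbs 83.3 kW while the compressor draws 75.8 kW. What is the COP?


COP = Q_evap / W
COP = 83.3 / 75.8
COP = 1.099

1.099


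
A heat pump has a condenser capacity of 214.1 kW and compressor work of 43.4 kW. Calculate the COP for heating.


COP_hp = Q_cond / W
COP_hp = 214.1 / 43.4
COP_hp = 4.933

4.933


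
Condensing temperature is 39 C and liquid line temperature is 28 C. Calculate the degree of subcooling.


Subcooling = T_cond - T_liquid
Subcooling = 39 - 28
Subcooling = 11 K

11


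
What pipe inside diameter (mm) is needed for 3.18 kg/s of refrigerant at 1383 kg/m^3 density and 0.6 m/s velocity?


A = m_dot / (rho * v) = 3.18 / (1383 * 0.6) = 0.003832248735 m^2
d = sqrt(4*A/pi) * 1000
d = 69.9 mm

69.9


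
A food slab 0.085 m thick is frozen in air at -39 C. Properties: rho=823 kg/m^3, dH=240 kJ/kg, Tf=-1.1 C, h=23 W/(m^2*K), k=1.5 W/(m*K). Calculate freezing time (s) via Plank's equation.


dT = -1.1 - (-39) = 37.9 K
term1 = a/(2h) = 0.085/(2*23) = 0.001847826087
term2 = a^2/(8k) = 0.085^2/(8*1.5) = 0.0006020833333
t = rho*dH*1000/dT * (term1 + term2)
t = 823*240*1000/37.9 * (0.001847826087 + 0.0006020833333)
t = 12768 s

12768


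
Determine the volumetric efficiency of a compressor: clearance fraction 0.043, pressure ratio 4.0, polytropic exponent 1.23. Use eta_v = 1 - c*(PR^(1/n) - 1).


PR^(1/n) = 4.0^(1/1.23) = 3.08659514
eta_v = 1 - 0.043 * (3.08659514 - 1)
eta_v = 0.9103

0.9103


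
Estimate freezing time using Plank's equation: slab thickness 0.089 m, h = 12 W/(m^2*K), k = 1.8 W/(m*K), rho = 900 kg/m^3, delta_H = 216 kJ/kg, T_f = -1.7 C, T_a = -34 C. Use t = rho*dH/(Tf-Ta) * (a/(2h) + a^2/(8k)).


dT = -1.7 - (-34) = 32.3 K
term1 = a/(2h) = 0.089/(2*12) = 0.003708333333
term2 = a^2/(8k) = 0.089^2/(8*1.8) = 0.0005500694444
t = rho*dH*1000/dT * (term1 + term2)
t = 900*216*1000/32.3 * (0.003708333333 + 0.0005500694444)
t = 25630 s

25630


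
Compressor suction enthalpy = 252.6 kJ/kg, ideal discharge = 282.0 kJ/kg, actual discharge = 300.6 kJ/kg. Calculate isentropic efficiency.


dh_ideal = 282.0 - 252.6 = 29.4 kJ/kg
dh_actual = 300.6 - 252.6 = 48.0 kJ/kg
eta_s = dh_ideal / dh_actual = 29.4 / 48.0
eta_s = 0.6125

0.6125


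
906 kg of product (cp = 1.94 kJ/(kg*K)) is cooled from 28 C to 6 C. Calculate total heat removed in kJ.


dT = 28 - (6) = 22 K
Q = m * cp * dT = 906 * 1.94 * 22
Q = 38668 kJ

38668


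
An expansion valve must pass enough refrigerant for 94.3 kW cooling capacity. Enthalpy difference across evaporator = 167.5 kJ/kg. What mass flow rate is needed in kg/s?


m_dot = Q / dh
m_dot = 94.3 / 167.5
m_dot = 0.563 kg/s

0.563


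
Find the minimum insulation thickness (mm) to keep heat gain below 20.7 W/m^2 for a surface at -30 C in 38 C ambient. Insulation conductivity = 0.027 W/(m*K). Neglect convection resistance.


dT = 38 - (-30) = 68 K
thickness = k * dT / q_max * 1000
thickness = 0.027 * 68 / 20.7 * 1000
thickness = 88.7 mm

88.7


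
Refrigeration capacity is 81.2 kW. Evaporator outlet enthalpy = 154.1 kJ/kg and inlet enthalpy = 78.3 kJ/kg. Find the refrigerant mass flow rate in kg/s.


dh = 154.1 - 78.3 = 75.8 kJ/kg
m_dot = Q / dh = 81.2 / 75.8 = 1.0712 kg/s

1.0712


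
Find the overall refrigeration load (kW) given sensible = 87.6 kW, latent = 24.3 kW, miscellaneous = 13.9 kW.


Q_total = Q_s + Q_l + Q_misc
Q_total = 87.6 + 24.3 + 13.9
Q_total = 125.8 kW

125.8


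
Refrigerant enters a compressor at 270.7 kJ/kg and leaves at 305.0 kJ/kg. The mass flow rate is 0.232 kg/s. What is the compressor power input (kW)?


dh = 305.0 - 270.7 = 34.3 kJ/kg
W = m_dot * dh = 0.232 * 34.3 = 7.96 kW

7.96


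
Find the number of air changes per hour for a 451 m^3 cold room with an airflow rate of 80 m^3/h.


ACH = flow / volume
ACH = 80 / 451
ACH = 0.177

0.177


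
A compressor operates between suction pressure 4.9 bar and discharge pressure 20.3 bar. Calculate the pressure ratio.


PR = P_high / P_low
PR = 20.3 / 4.9
PR = 4.143

4.143


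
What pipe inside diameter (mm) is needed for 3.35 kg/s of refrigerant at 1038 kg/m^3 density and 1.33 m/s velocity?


A = m_dot / (rho * v) = 3.35 / (1038 * 1.33) = 0.002426586698 m^2
d = sqrt(4*A/pi) * 1000
d = 55.6 mm

55.6


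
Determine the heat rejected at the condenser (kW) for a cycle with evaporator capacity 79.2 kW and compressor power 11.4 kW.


Q_cond = Q_evap + W
Q_cond = 79.2 + 11.4
Q_cond = 90.6 kW

90.6


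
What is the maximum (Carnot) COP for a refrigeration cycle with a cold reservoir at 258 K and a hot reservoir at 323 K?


dT = 323 - 258 = 65 K
COP_carnot = T_cold / dT = 258 / 65
COP_carnot = 3.969

3.969


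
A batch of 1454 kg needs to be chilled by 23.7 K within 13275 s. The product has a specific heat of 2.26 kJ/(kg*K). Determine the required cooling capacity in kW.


Q = m * cp * dT / t
Q = 1454 * 2.26 * 23.7 / 13275
Q = 5.867 kW

5.867


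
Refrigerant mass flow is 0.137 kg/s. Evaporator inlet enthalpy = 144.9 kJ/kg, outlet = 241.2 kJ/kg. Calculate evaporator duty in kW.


dh = 241.2 - 144.9 = 96.3 kJ/kg
Q_evap = m_dot * dh = 0.137 * 96.3
Q_evap = 13.19 kW

13.19


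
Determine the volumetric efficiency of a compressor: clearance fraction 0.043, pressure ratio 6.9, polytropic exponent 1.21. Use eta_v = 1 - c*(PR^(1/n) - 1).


PR^(1/n) = 6.9^(1/1.21) = 4.93473359
eta_v = 1 - 0.043 * (4.93473359 - 1)
eta_v = 0.8308

0.8308


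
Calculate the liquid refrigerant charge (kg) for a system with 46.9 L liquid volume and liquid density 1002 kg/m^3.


Charge = V * rho / 1000
Charge = 46.9 * 1002 / 1000
Charge = 46.99 kg

46.99
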